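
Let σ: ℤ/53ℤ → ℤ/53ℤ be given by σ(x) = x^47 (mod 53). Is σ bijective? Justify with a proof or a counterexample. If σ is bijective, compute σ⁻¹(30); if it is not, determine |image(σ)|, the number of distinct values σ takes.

23

Since 53 is prime, the nonzero elements of ℤ/53ℤ form a cyclic group of order 52.
As gcd(47, 52) = 1, raising to the 47th power is a bijection on this group: if a^47 ≡ b^47 then (ab^{−1})^47 = 1, and the only element of order dividing gcd(47, 52) = 1 is 1, so a = b.
With σ(0) = 0 this makes σ injective on all of ℤ/53ℤ, hence bijective (finite equal-size domain and codomain). In particular σ is bijective.
Since σ is bijective, we find the preimage of 30. The inverse of x ↦ x^47 on (ℤ/53ℤ)^× is x ↦ x^31, because 47·31 = 1457 = 28·52 + 1 ≡ 1 (mod 52) and x^{52} = 1 for x ≠ 0 (Fermat). So σ⁻¹(30) = 30^31 mod 53.
Repeated squaring mod 53: 30^1 ≡ 30, 30^2 ≡ 30² = 900 ≡ 52, 30^4 ≡ 52² = 2704 ≡ 1, 30^8 ≡ 1² = 1, 30^16 ≡ 1² = 1. Since 31 = 16 + 8 + 4 + 2 + 1, 30^31 ≡ 1·1·1·52·30: 1·1 = 1, then 1·1 = 1, then 1·52 = 52, then 52·30 = 1560 ≡ 23. So 30^31 ≡ 23 (mod 53).
Hence σ⁻¹(30) = 23.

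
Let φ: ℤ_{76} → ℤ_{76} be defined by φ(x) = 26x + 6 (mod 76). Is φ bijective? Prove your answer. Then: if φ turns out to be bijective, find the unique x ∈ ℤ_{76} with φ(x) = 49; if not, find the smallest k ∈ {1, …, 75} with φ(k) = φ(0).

38

Recall that φ is injective when φ(u) = φ(v) forces u = v.
We have gcd(26, 76) = 2 > 1. Taking u = 0 and v = 38: φ(0) = 6 and φ(38) = 26·38 + 6 = 994 ≡ 6 (mod 76).
So φ(0) = φ(38) while 0 ≠ 38, thus φ is not injective, hence not bijective.
Since φ is not bijective, we find the least positive k with φ(k) = φ(0): this means 26k ≡ 0 (mod 76), i.e. 76 ∣ 26k. Since gcd(26, 76) = 2, dividing through by 2 this holds exactly when 38 ∣ 13k, and as gcd(13, 38) = 1, exactly when 38 ∣ k.
The smallest positive such k is 38.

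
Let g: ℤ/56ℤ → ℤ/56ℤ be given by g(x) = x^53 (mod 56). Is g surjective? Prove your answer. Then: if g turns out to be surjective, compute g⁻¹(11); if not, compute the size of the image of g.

35

g(0) = 0^53 = 0.
g(14): Repeated squaring mod 56: 14^1 ≡ 14, 14^2 ≡ 14² = 196 ≡ 28, 14^4 ≡ 28² = 784 ≡ 0, 14^8 ≡ 0² = 0, 14^16 ≡ 0² = 0, 14^32 ≡ 0² = 0. Since 53 = 32 + 16 + 4 + 1, 14^53 ≡ 0·0·0·14: 0·0 = 0, then 0·0 = 0, then 0·14 = 0. So 14^53 ≡ 0 (mod 56).
So g(0) = g(14) = 0 while 0 ≠ 14, so g is not injective.
A non-injective map from the 56-element set ℤ/56ℤ to itself takes at most 55 distinct values, so it cannot be surjective. Therefore g is not surjective.
Since g is not surjective, we determine |image(g)|. Computing x^53 mod 56 for each x (by repeated squaring, reducing mod 56 at every step), the values g(0), g(1), …, g(55) are: 0, 1, 32, 19, 16, 45, 48, 7, 8, 25, 40, 51, 24, 13, 0, 15, 32, 33, 16, 3, 48, 21, 8, 39, 40, 9, 24, 27, 0, 29, 32, 47, 16, 17, 48, 35, 8, 53, 40, 23, 24, 41, 0, 43, 32, 5, 16, 31, 48, 49, 8, 11, 40, 37, 24, 55.
The distinct values are {0, 1, 3, 5, 7, 8, 9, 11, 13, 15, 16, 17, 19, 21, 23, 24, 25, 27, 29, 31, 32, 33, 35, 37, 39, 40, 41, 43, 45, 47, 48, 49, 51, 53, 55}; there are 35 of them.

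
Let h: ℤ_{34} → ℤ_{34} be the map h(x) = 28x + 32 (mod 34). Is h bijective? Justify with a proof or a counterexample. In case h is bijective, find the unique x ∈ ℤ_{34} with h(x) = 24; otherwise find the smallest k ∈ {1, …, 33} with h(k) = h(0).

17

By definition, injectivity means: for all x_1, x_2 in the domain, h(x_1) = h(x_2) implies x_1 = x_2.
We have gcd(28, 34) = 2 > 1. Taking x_1 = 0 and x_2 = 17: h(0) = 32 and h(17) = 28·17 + 32 = 508 ≡ 32 (mod 34).
So h(0) = h(17) while 0 ≠ 17, thus h is not injective, hence not bijective.
Since h is not bijective, we find the least positive k with h(k) = h(0): this means 28k ≡ 0 (mod 34), i.e. 34 ∣ 28k. Since gcd(28, 34) = 2, dividing through by 2 this holds exactly when 17 ∣ 14k, and as gcd(14, 17) = 1, exactly when 17 ∣ k.
The smallest positive such k is 17.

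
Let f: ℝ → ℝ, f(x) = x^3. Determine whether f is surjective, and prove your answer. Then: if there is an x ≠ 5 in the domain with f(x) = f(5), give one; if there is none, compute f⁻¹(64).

4

For any y ∈ ℝ, x = y^{1/3} ∈ ℝ gives f(x) = y, so f is surjective.
Since x ↦ x^3 is strictly increasing on ℝ, it is injective there, so no x ≠ 5 in the domain has f(x) = f(5). We therefore compute f⁻¹(64) = 64^{1/3} = 4 (indeed 4^3 = 64).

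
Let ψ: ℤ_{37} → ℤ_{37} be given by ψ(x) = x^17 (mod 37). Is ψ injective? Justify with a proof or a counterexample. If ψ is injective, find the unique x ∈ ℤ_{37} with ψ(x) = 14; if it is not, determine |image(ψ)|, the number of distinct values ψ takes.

29

Since 37 is prime, the nonzero elements of ℤ_{37} form a cyclic group of order 36.
As gcd(17, 36) = 1, raising to the 17th power is a bijection on this group: if a^17 ≡ b^17 then (ab^{−1})^17 = 1, and the only element of order dividing gcd(17, 36) = 1 is 1, so a = b.
With ψ(0) = 0 this makes ψ injective on all of ℤ_{37}, hence bijective (finite equal-size domain and codomain). In particular ψ is injective.
Since ψ is injective, we find the preimage of 14. The inverse of x ↦ x^17 on (ℤ_{37})^× is x ↦ x^17, because 17·17 = 289 = 8·36 + 1 ≡ 1 (mod 36) and x^{36} = 1 for x ≠ 0 (Fermat). So ψ⁻¹(14) = 14^17 mod 37.
Repeated squaring mod 37: 14^1 ≡ 14, 14^2 ≡ 14² = 196 ≡ 11, 14^4 ≡ 11² = 121 ≡ 10, 14^8 ≡ 10² = 100 ≡ 26, 14^16 ≡ 26² = 676 ≡ 10. Since 17 = 16 + 1, 14^17 ≡ 10·14: 10·14 = 140 ≡ 29. So 14^17 ≡ 29 (mod 37).
Hence ψ⁻¹(14) = 29.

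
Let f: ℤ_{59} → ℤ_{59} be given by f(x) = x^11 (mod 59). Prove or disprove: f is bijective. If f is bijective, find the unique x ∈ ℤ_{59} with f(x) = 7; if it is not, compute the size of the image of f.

29

Since 59 is prime, the nonzero elements of ℤ_{59} form a cyclic group of order 58.
As gcd(11, 58) = 1, raising to the 11th power is a bijection on this group: if x_1^11 ≡ x_2^11 then (x_1x_2^{−1})^11 = 1, and the only element of order dividing gcd(11, 58) = 1 is 1, so x_1 = x_2.
With f(0) = 0 this makes f injective on all of ℤ_{59}, hence bijective (finite equal-size domain and codomain). In particular f is bijective.
Since f is bijective, we find the preimage of 7. The inverse of x ↦ x^11 on (ℤ_{59})^× is x ↦ x^37, because 11·37 = 407 = 7·58 + 1 ≡ 1 (mod 58) and x^{58} = 1 for x ≠ 0 (Fermat). So f⁻¹(7) = 7^37 mod 59.
Repeated squaring mod 59: 7^1 ≡ 7, 7^2 ≡ 7² = 49, 7^4 ≡ 49² = 2401 ≡ 41, 7^8 ≡ 41² = 1681 ≡ 29, 7^16 ≡ 29² = 841 ≡ 15, 7^32 ≡ 15² = 225 ≡ 48. Since 37 = 32 + 4 + 1, 7^37 ≡ 48·41·7: 48·41 = 1968 ≡ 21, then 21·7 = 147 ≡ 29. So 7^37 ≡ 29 (mod 59).
Hence f⁻¹(7) = 29.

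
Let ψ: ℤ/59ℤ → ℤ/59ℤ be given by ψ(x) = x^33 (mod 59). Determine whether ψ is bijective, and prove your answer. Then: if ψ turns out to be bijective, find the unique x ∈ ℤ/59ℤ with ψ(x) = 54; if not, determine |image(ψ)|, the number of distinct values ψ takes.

Since 59 is prime, the nonzero elements of ℤ/59ℤ form a cyclic group of order 58.
As gcd(33, 58) = 1, raising to the 33rd power is a bijection on this group: if u^33 ≡ v^33 then (uv^{−1})^33 = 1, and the only element of order dividing gcd(33, 58) = 1 is 1, so u = v.
With ψ(0) = 0 this makes ψ injective on all of ℤ/59ℤ, hence bijective (finite equal-size domain and codomain). In particular ψ is bijective.
Since ψ is bijective, we find the preimage of 54. The inverse of x ↦ x^33 on (ℤ/59ℤ)^× is x ↦ x^51, because 33·51 = 1683 = 29·58 + 1 ≡ 1 (mod 58) and x^{58} = 1 for x ≠ 0 (Fermat). So ψ⁻¹(54) = 54^51 mod 59.
Repeated squaring mod 59: 54^1 ≡ 54, 54^2 ≡ 54² = 2916 ≡ 25, 54^4 ≡ 25² = 625 ≡ 35, 54^8 ≡ 35² = 1225 ≡ 45, 54^16 ≡ 45² = 2025 ≡ 19, 54^32 ≡ 19² = 361 ≡ 7. Since 51 = 32 + 16 + 2 + 1, 54^51 ≡ 7·19·25·54: 7·19 = 133 ≡ 15, then 15·25 = 375 ≡ 21, then 21·54 = 1134 ≡ 13. So 54^51 ≡ 13 (mod 59).
Hence ψ⁻¹(54) = 13.

13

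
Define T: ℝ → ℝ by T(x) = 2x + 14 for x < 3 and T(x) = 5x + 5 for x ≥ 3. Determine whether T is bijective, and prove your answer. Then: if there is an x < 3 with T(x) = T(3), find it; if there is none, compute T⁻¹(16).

Both pieces are strictly increasing (slopes 2 and 5), so each is injective on its own interval.
The left piece maps (−∞, 3) onto (−∞, 20); the right piece maps [3, ∞) onto [20, ∞).
Since 20 = 20, the images partition ℝ: T is injective and surjective, hence bijective.
Because the two images are disjoint, no x < 3 has T(x) = T(3), so we compute T⁻¹(16): 16 lies in (−∞, 20), so solve 2x + 14 = 16: x = (16 − 14)/2 = 1.

1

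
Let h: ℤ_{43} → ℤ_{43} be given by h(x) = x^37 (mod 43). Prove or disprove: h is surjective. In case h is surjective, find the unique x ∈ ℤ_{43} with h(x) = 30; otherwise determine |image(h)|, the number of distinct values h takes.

34

Since 43 is prime, the nonzero elements of ℤ_{43} form a cyclic group of order 42.
As gcd(37, 42) = 1, raising to the 37th power is a bijection on this group: if s^37 ≡ t^37 then (st^{−1})^37 = 1, and the only element of order dividing gcd(37, 42) = 1 is 1, so s = t.
With h(0) = 0 this makes h injective on all of ℤ_{43}, hence bijective (finite equal-size domain and codomain). In particular h is surjective.
Since h is surjective, we find the preimage of 30. The inverse of x ↦ x^37 on (ℤ_{43})^× is x ↦ x^25, because 37·25 = 925 = 22·42 + 1 ≡ 1 (mod 42) and x^{42} = 1 for x ≠ 0 (Fermat). So h⁻¹(30) = 30^25 mod 43.
Repeated squaring mod 43: 30^1 ≡ 30, 30^2 ≡ 30² = 900 ≡ 40, 30^4 ≡ 40² = 1600 ≡ 9, 30^8 ≡ 9² = 81 ≡ 38, 30^16 ≡ 38² = 1444 ≡ 25. Since 25 = 16 + 8 + 1, 30^25 ≡ 25·38·30: 25·38 = 950 ≡ 4, then 4·30 = 120 ≡ 34. So 30^25 ≡ 34 (mod 43).
Hence h⁻¹(30) = 34.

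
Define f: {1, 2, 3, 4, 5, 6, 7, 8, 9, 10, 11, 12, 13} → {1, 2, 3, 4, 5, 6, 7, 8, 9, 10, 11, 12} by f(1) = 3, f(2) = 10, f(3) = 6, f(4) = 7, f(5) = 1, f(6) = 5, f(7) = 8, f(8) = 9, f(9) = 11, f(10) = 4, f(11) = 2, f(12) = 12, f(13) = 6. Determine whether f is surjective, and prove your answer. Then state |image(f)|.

12

Every element of the codomain has a preimage: 1 = f(5), 2 = f(11), 3 = f(1), 4 = f(10), 5 = f(6), 6 = f(3), 7 = f(4), 8 = f(7), 9 = f(8), 10 = f(2), 11 = f(9), 12 = f(12).
So f is surjective.
The image of f is {1, 2, 3, 4, 5, 6, 7, 8, 9, 10, 11, 12}, which has 12 elements.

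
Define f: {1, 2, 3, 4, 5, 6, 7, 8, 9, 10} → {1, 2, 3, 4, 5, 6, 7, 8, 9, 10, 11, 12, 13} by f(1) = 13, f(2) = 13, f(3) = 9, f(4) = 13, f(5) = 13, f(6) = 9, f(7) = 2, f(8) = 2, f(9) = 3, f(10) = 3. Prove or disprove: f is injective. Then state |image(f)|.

f(1) = 13 = f(2) with 1 ≠ 2, so f is not injective.
The image of f is {2, 3, 9, 13}, which has 4 elements.

4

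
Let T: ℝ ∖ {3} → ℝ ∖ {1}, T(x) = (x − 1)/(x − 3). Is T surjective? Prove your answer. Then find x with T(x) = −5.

For any y ≠ 1, solving y(x − 3) = x − 1 for x gives a well-defined x ≠ 3. So T is surjective.
Solving T(x) = −5: cross-multiplying gives x − 1 = −5(x − 3), which rearranges to 6x = 16, so x = 8/3.

8/3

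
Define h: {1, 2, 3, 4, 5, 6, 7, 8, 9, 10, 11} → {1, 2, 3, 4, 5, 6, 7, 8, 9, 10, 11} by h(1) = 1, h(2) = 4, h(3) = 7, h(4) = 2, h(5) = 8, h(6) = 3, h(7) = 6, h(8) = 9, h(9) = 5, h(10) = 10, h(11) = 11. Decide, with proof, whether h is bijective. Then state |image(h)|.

The values 1, 4, 7, 2, 8, 3, 6, 9, 5, 10, 11 are a permutation of {1, 2, 3, 4, 5, 6, 7, 8, 9, 10, 11}: each element appears exactly once.
So h is injective and surjective, hence bijective.
The image of h is {1, 2, 3, 4, 5, 6, 7, 8, 9, 10, 11}, which has 11 elements.

11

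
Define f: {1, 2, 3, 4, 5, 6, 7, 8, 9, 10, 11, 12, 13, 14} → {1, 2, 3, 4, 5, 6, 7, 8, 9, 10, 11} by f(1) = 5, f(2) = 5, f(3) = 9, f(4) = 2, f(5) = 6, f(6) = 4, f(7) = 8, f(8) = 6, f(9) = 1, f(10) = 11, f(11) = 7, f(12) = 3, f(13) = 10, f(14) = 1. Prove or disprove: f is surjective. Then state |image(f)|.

Every element of the codomain has a preimage: 1 = f(9), 2 = f(4), 3 = f(12), 4 = f(6), 5 = f(1), 6 = f(5), 7 = f(11), 8 = f(7), 9 = f(3), 10 = f(13), 11 = f(10).
Therefore f is surjective.
The image of f is {1, 2, 3, 4, 5, 6, 7, 8, 9, 10, 11}, which has 11 elements.

11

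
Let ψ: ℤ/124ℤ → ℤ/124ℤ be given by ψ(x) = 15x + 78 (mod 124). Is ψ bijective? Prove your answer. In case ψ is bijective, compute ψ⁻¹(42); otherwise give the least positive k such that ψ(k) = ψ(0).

72

Recall that ψ is injective if ψ(x_1) = ψ(x_2) implies x_1 = x_2.
If ψ(x_1) = ψ(x_2), then 15x_1 ≡ 15x_2 (mod 124). Because gcd(15, 124) = 1, we may cancel 15 to get x_1 ≡ x_2 (mod 124).
We now compute 15⁻¹ mod 124 explicitly. Euclid's algorithm: 124 = 8·15 + 4, 15 = 3·4 + 3, 4 = 1·3 + 1; back-substituting gives 1 = 91·15 − 11·124, so 15⁻¹ ≡ 91 (mod 124).
For any y ∈ ℤ/124ℤ, x = 91(y − 78) mod 124 satisfies ψ(x) = 15·91(y − 78) + 78 ≡ y (since 15·91 ≡ 1 mod 124). So every y has a preimage.
Thus ψ is bijective.
Since ψ is bijective, we compute ψ⁻¹(42): solve 15x + 78 ≡ 42 (mod 124), i.e. 15x ≡ 88 (mod 124).
Multiplying by 15⁻¹ = 91 gives x ≡ 91·88 = 8008 = 64·124 + 72 ≡ 72 (mod 124).
Check: ψ(72) = 15·72 + 78 = 1158 = 9·124 + 42 ≡ 42 (mod 124).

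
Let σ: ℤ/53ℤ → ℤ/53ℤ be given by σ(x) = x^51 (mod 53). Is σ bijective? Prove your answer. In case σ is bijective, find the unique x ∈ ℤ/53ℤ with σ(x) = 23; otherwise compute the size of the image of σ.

Since 53 is prime, the nonzero elements of ℤ/53ℤ form a cyclic group of order 52.
As gcd(51, 52) = 1, raising to the 51st power is a bijection on this group: if x_1^51 ≡ x_2^51 then (x_1x_2^{−1})^51 = 1, and the only element of order dividing gcd(51, 52) = 1 is 1, so x_1 = x_2.
With σ(0) = 0 this makes σ injective on all of ℤ/53ℤ, hence bijective (finite equal-size domain and codomain). In particular σ is bijective.
Since σ is bijective, we find the preimage of 23. The inverse of x ↦ x^51 on (ℤ/53ℤ)^× is x ↦ x^51, because 51·51 = 2601 = 50·52 + 1 ≡ 1 (mod 52) and x^{52} = 1 for x ≠ 0 (Fermat). So σ⁻¹(23) = 23^51 mod 53.
Repeated squaring mod 53: 23^1 ≡ 23, 23^2 ≡ 23² = 529 ≡ 52, 23^4 ≡ 52² = 2704 ≡ 1, 23^8 ≡ 1² = 1, 23^16 ≡ 1² = 1, 23^32 ≡ 1² = 1. Since 51 = 32 + 16 + 2 + 1, 23^51 ≡ 1·1·52·23: 1·1 = 1, then 1·52 = 52, then 52·23 = 1196 ≡ 30. So 23^51 ≡ 30 (mod 53).
Hence σ⁻¹(23) = 30.

30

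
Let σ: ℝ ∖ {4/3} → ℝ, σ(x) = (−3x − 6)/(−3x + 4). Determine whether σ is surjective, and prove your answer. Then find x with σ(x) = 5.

If σ(x) = 1, cross-multiplying gives −3(−3x − 6) = −3(−3x + 4), which simplifies to 18 = −12 — false.  So 1 has no preimage and σ is not surjective.
Solving σ(x) = 5: cross-multiplying gives −3x − 6 = 5(−3x + 4), which rearranges to 12x = 26, so x = 13/6.

13/6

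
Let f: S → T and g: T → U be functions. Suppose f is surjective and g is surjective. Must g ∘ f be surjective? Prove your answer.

surjective

Let c ∈ U. Since g is surjective, there is b ∈ T with g(b) = c. Since f is surjective, there is a ∈ S with f(a) = b.
Then (g ∘ f)(a) = g(b) = c. Hence g ∘ f is surjective.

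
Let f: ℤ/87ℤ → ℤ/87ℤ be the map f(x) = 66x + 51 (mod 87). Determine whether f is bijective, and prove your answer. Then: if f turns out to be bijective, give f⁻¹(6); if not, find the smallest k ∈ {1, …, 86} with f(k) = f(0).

We have gcd(66, 87) = 3 > 1. Taking a = 0 and b = 29: f(0) = 51 and f(29) = 66·29 + 51 = 1965 ≡ 51 (mod 87).
So f(0) = f(29) while 0 ≠ 29, so f is not injective, hence not bijective.
Since f is not bijective, we find the least positive k with f(k) = f(0): this means 66k ≡ 0 (mod 87), i.e. 87 ∣ 66k. Since gcd(66, 87) = 3, dividing through by 3 this holds exactly when 29 ∣ 22k, and as gcd(22, 29) = 1, exactly when 29 ∣ k.
The smallest positive such k is 29.

29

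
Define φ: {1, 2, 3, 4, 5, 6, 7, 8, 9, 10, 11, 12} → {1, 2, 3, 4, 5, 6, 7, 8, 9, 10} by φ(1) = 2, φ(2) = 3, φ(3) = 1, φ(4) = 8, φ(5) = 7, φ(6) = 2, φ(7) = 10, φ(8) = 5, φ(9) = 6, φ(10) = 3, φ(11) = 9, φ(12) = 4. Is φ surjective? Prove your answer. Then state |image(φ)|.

10

Every element of the codomain has a preimage: 1 = φ(3), 2 = φ(1), 3 = φ(2), 4 = φ(12), 5 = φ(8), 6 = φ(9), 7 = φ(5), 8 = φ(4), 9 = φ(11), 10 = φ(7).
Hence φ is surjective.
The image of φ is {1, 2, 3, 4, 5, 6, 7, 8, 9, 10}, which has 10 elements.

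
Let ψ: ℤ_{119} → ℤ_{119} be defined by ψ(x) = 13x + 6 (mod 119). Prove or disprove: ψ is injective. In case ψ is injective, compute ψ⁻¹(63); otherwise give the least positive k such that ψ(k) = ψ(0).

41

Recall: injectivity means: for all u, v in the domain, ψ(u) = ψ(v) implies u = v.
Suppose ψ(u) = ψ(v) in ℤ_{119}. Then 13u + 6 ≡ 13v + 6 (mod 119), thus 13(u − v) ≡ 0 (mod 119).
Since gcd(13, 119) = 1, 13 is invertible modulo 119, so u − v ≡ 0 (mod 119), i.e. u = v.
Therefore ψ is injective.
We now compute 13⁻¹ mod 119 explicitly. Euclid's algorithm: 119 = 9·13 + 2, 13 = 6·2 + 1; back-substituting gives 1 = 55·13 − 6·119, so 13⁻¹ ≡ 55 (mod 119).
Since ψ is injective, we find ψ⁻¹(63): we need 13x ≡ 63 − 6 ≡ 57 (mod 119). Using 13⁻¹ = 55: x ≡ 55·57 = 3135 = 26·119 + 41, so x = 41.
Check: ψ(41) = 13·41 + 6 = 539 = 4·119 + 63 ≡ 63 (mod 119).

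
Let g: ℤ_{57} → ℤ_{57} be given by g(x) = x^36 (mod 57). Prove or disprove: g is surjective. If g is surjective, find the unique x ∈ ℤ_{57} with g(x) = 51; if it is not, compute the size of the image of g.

g(1) = 1^36 = 1.
g(2): Repeated squaring mod 57: 2^1 ≡ 2, 2^2 ≡ 2² = 4, 2^4 ≡ 4² = 16, 2^8 ≡ 16² = 256 ≡ 28, 2^16 ≡ 28² = 784 ≡ 43, 2^32 ≡ 43² = 1849 ≡ 25. Since 36 = 32 + 4, 2^36 ≡ 25·16: 25·16 = 400 ≡ 1. So 2^36 ≡ 1 (mod 57).
So g(1) = g(2) = 1 while 1 ≠ 2, so g is not injective.
A non-injective map from the 57-element set ℤ_{57} to itself takes at most 56 distinct values, so it cannot be surjective. Thus g is not surjective.
Since g is not surjective, we determine |image(g)|. Computing x^36 mod 57 for each x (by repeated squaring, reducing mod 57 at every step), the values g(0), g(1), …, g(56) are: 0, 1, 1, 39, 1, 1, 39, 1, 1, 39, 1, 1, 39, 1, 1, 39, 1, 1, 39, 19, 1, 39, 1, 1, 39, 1, 1, 39, 1, 1, 39, 1, 1, 39, 1, 1, 39, 1, 19, 39, 1, 1, 39, 1, 1, 39, 1, 1, 39, 1, 1, 39, 1, 1, 39, 1, 1.
The distinct values are {0, 1, 19, 39}; there are 4 of them.

4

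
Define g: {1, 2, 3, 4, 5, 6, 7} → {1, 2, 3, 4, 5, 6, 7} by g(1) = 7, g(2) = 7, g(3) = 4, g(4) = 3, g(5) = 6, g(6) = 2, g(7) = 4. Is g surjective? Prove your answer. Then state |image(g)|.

5

No element maps to 1, so g is not surjective.
The image of g is {2, 3, 4, 6, 7}, which has 5 elements.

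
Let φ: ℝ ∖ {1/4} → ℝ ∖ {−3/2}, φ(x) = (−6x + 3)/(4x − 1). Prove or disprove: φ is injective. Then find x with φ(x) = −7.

2/11

Suppose φ(s) = φ(t). Cross-multiplying: (−6s + 3)(4t − 1) = (−6t + 3)(4s − 1).
Expanding both sides and cancelling the symmetric terms leaves −6·(s − t) = 0. Since −6 ≠ 0, s = t. Thus φ is injective.
Solving φ(x) = −7: cross-multiplying gives −6x + 3 = −7(4x − 1), which rearranges to 22x = 4, so x = 2/11.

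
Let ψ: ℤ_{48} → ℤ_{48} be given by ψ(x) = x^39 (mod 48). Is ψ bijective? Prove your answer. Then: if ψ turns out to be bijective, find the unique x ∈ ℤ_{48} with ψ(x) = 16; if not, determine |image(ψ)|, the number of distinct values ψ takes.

27

ψ(0) = 0^39 = 0.
ψ(6): Repeated squaring mod 48: 6^1 ≡ 6, 6^2 ≡ 6² = 36, 6^4 ≡ 36² = 1296 ≡ 0, 6^8 ≡ 0² = 0, 6^16 ≡ 0² = 0, 6^32 ≡ 0² = 0. Since 39 = 32 + 4 + 2 + 1, 6^39 ≡ 0·0·36·6: 0·0 = 0, then 0·36 = 0, then 0·6 = 0. So 6^39 ≡ 0 (mod 48).
So ψ(0) = ψ(6) = 0 while 0 ≠ 6, thus ψ is not injective, hence not bijective.
Since ψ is not bijective, we determine |image(ψ)|. Computing x^39 mod 48 for each x (by repeated squaring, reducing mod 48 at every step), the values ψ(0), ψ(1), …, ψ(47) are: 0, 1, 32, 27, 16, 29, 0, 7, 32, 9, 16, 35, 0, 37, 32, 15, 16, 17, 0, 43, 32, 45, 16, 23, 0, 25, 32, 3, 16, 5, 0, 31, 32, 33, 16, 11, 0, 13, 32, 39, 16, 41, 0, 19, 32, 21, 16, 47.
The distinct values are {0, 1, 3, 5, 7, 9, 11, 13, 15, 16, 17, 19, 21, 23, 25, 27, 29, 31, 32, 33, 35, 37, 39, 41, 43, 45, 47}; there are 27 of them.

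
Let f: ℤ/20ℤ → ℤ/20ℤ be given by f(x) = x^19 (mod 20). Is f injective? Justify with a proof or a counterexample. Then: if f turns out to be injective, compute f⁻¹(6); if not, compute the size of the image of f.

15

f(0) = 0^19 = 0.
f(10): Repeated squaring mod 20: 10^1 ≡ 10, 10^2 ≡ 10² = 100 ≡ 0, 10^4 ≡ 0² = 0, 10^8 ≡ 0² = 0, 10^16 ≡ 0² = 0. Since 19 = 16 + 2 + 1, 10^19 ≡ 0·0·10: 0·0 = 0, then 0·10 = 0. So 10^19 ≡ 0 (mod 20).
So f(0) = f(10) = 0 while 0 ≠ 10, hence f is not injective.
Since f is not injective, we determine |image(f)|. Computing x^19 mod 20 for each x (by repeated squaring, reducing mod 20 at every step), the values f(0), f(1), …, f(19) are: 0, 1, 8, 7, 4, 5, 16, 3, 12, 9, 0, 11, 8, 17, 4, 15, 16, 13, 12, 19.
The distinct values are {0, 1, 3, 4, 5, 7, 8, 9, 11, 12, 13, 15, 16, 17, 19}; there are 15 of them.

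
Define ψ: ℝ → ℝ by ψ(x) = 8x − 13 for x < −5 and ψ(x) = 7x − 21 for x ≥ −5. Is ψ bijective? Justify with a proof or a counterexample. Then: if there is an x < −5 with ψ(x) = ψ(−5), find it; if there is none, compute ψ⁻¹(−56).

-43/8

Both pieces are strictly increasing (slopes 8 and 7), so each is injective on its own interval.
The left piece maps (−∞, −5) onto (−∞, −53); the right piece maps [−5, ∞) onto [−56, ∞).
These images overlap. In particular ψ(−5) = −56 (right piece), and solving 8x − 13 = −56 on the left piece gives x = −43/8 < −5.
So ψ(−43/8) = ψ(−5) with −43/8 ≠ −5, and ψ is not injective, hence not bijective. This x = −43/8 is the requested value below −5.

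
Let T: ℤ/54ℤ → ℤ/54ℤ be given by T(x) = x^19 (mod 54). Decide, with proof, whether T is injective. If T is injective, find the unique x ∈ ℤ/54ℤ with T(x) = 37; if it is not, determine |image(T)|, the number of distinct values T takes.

T(0) = 0^19 = 0.
T(6): Repeated squaring mod 54: 6^1 ≡ 6, 6^2 ≡ 6² = 36, 6^4 ≡ 36² = 1296 ≡ 0, 6^8 ≡ 0² = 0, 6^16 ≡ 0² = 0. Since 19 = 16 + 2 + 1, 6^19 ≡ 0·36·6: 0·36 = 0, then 0·6 = 0. So 6^19 ≡ 0 (mod 54).
So T(0) = T(6) = 0 while 0 ≠ 6, therefore T is not injective.
Since T is not injective, we determine |image(T)|. Computing x^19 mod 54 for each x (by repeated squaring, reducing mod 54 at every step), the values T(0), T(1), …, T(53) are: 0, 1, 2, 27, 4, 5, 0, 7, 8, 27, 10, 11, 0, 13, 14, 27, 16, 17, 0, 19, 20, 27, 22, 23, 0, 25, 26, 27, 28, 29, 0, 31, 32, 27, 34, 35, 0, 37, 38, 27, 40, 41, 0, 43, 44, 27, 46, 47, 0, 49, 50, 27, 52, 53.
The distinct values are {0, 1, 2, 4, 5, 7, 8, 10, 11, 13, 14, 16, 17, 19, 20, 22, 23, 25, 26, 27, 28, 29, 31, 32, 34, 35, 37, 38, 40, 41, 43, 44, 46, 47, 49, 50, 52, 53}; there are 38 of them.

38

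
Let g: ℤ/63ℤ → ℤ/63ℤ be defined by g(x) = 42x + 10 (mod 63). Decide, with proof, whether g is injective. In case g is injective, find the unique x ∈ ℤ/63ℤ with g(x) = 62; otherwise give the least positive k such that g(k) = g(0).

3

We have gcd(42, 63) = 21 > 1. Taking s = 0 and t = 3: g(0) = 10 and g(3) = 42·3 + 10 = 136 ≡ 10 (mod 63).
So g(0) = g(3) while 0 ≠ 3, thus g is not injective.
Since g is not injective, we find the least positive k with g(k) = g(0): this means 42k ≡ 0 (mod 63), i.e. 63 ∣ 42k. Since gcd(42, 63) = 21, dividing through by 21 this holds exactly when 3 ∣ 2k, and as gcd(2, 3) = 1, exactly when 3 ∣ k.
The smallest positive such k is 3.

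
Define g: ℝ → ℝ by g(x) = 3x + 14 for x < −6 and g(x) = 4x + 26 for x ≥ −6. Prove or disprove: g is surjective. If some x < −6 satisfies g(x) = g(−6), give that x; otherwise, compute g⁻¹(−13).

Both pieces are strictly increasing (slopes 3 and 4), so each is injective on its own interval.
The left piece maps (−∞, −6) onto (−∞, −4); the right piece maps [−6, ∞) onto [2, ∞).
The union (−∞, −4) ∪ [2, ∞) omits the interval between −4 and 2; in particular −4 has no preimage. So g is not surjective.
Because the two images are disjoint, no x < −6 has g(x) = g(−6), so we compute g⁻¹(−13): −13 lies in (−∞, −4), so solve 3x + 14 = −13: x = (−13 − 14)/3 = −9.

-9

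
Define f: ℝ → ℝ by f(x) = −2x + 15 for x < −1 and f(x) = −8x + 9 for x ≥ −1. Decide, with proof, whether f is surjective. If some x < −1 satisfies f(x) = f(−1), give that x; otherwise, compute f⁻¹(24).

-9/2

Both pieces are strictly decreasing (slopes −2 and −8), so each is injective on its own interval.
The left piece maps (−∞, −1) onto (17, ∞); the right piece maps [−1, ∞) onto (−∞, 17].
These images together cover ℝ, so f is surjective.
Because the two images are disjoint, no x < −1 has f(x) = f(−1), so we compute f⁻¹(24): 24 lies in (17, ∞), so solve −2x + 15 = 24: x = (24 − 15)/(−2) = −9/2.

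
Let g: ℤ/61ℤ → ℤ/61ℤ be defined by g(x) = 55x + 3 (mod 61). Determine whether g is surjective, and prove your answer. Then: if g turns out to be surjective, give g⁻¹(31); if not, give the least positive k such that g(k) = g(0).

By definition, surjectivity means every element of the codomain has a preimage under g.
Since gcd(55, 61) = 1, 55 is invertible modulo 61. Euclid's algorithm: 61 = 1·55 + 6, 55 = 9·6 + 1; back-substituting gives 1 = 10·55 − 9·61, so 55⁻¹ ≡ 10 (mod 61).
For any y ∈ ℤ/61ℤ, x = 10(y − 3) mod 61 satisfies g(x) = 55·10(y − 3) + 3 ≡ y (since 55·10 ≡ 1 mod 61). So every y has a preimage.
Hence g is surjective.
Since g is surjective, we find g⁻¹(31): we need 55x ≡ 31 − 3 ≡ 28 (mod 61). Using 55⁻¹ = 10: x ≡ 10·28 = 280 = 4·61 + 36, so x = 36.
Check: g(36) = 55·36 + 3 = 1983 = 32·61 + 31 ≡ 31 (mod 61).

36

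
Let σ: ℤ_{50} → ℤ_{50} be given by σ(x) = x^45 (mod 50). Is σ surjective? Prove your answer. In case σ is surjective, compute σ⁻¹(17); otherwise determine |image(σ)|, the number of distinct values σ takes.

σ(0) = 0^45 = 0.
σ(10): Repeated squaring mod 50: 10^1 ≡ 10, 10^2 ≡ 10² = 100 ≡ 0, 10^4 ≡ 0² = 0, 10^8 ≡ 0² = 0, 10^16 ≡ 0² = 0, 10^32 ≡ 0² = 0. Since 45 = 32 + 8 + 4 + 1, 10^45 ≡ 0·0·0·10: 0·0 = 0, then 0·0 = 0, then 0·10 = 0. So 10^45 ≡ 0 (mod 50).
So σ(0) = σ(10) = 0 while 0 ≠ 10, hence σ is not injective.
A non-injective map from the 50-element set ℤ_{50} to itself takes at most 49 distinct values, so it cannot be surjective. Thus σ is not surjective.
Since σ is not surjective, we determine |image(σ)|. Computing x^45 mod 50 for each x (by repeated squaring, reducing mod 50 at every step), the values σ(0), σ(1), …, σ(49) are: 0, 1, 32, 43, 24, 25, 26, 7, 18, 49, 0, 1, 32, 43, 24, 25, 26, 7, 18, 49, 0, 1, 32, 43, 24, 25, 26, 7, 18, 49, 0, 1, 32, 43, 24, 25, 26, 7, 18, 49, 0, 1, 32, 43, 24, 25, 26, 7, 18, 49.
The distinct values are {0, 1, 7, 18, 24, 25, 26, 32, 43, 49}; there are 10 of them.

10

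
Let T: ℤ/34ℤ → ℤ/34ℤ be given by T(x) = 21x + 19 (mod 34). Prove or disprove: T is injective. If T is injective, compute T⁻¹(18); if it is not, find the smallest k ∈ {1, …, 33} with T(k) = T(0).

Suppose T(a) = T(b) in ℤ/34ℤ. Then 21a + 19 ≡ 21b + 19 (mod 34), therefore 21(a − b) ≡ 0 (mod 34).
Since gcd(21, 34) = 1, 21 is invertible modulo 34, therefore a − b ≡ 0 (mod 34), i.e. a = b.
Hence T is injective.
We now compute 21⁻¹ mod 34 explicitly. Euclid's algorithm: 34 = 1·21 + 13, 21 = 1·13 + 8, 13 = 1·8 + 5, 8 = 1·5 + 3, 5 = 1·3 + 2, 3 = 1·2 + 1; back-substituting gives 1 = 13·21 − 8·34, so 21⁻¹ ≡ 13 (mod 34).
Since T is injective, we compute T⁻¹(18): solve 21x + 19 ≡ 18 (mod 34), i.e. 21x ≡ 33 (mod 34).
Multiplying by 21⁻¹ = 13 gives x ≡ 13·33 = 429 = 12·34 + 21 ≡ 21 (mod 34).
Check: T(21) = 21·21 + 19 = 460 = 13·34 + 18 ≡ 18 (mod 34).

21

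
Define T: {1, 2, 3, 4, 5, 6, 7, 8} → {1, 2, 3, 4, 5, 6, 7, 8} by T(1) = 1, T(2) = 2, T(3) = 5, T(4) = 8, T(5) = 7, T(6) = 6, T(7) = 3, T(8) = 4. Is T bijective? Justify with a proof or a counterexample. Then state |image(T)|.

8

The values 1, 2, 5, 8, 7, 6, 3, 4 are a permutation of {1, 2, 3, 4, 5, 6, 7, 8}: each element appears exactly once.
So T is injective and surjective, hence bijective.
The image of T is {1, 2, 3, 4, 5, 6, 7, 8}, which has 8 elements.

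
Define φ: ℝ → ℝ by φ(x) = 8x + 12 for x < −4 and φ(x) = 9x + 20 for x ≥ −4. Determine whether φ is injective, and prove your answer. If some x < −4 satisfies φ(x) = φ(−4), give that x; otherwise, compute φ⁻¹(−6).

Both pieces are strictly increasing (slopes 8 and 9), so each is injective on its own interval.
The left piece maps (−∞, −4) onto (−∞, −20); the right piece maps [−4, ∞) onto [−16, ∞).
These images are disjoint, so no value is attained by both pieces. So φ is injective.
Because the two images are disjoint, no x < −4 has φ(x) = φ(−4), so we compute φ⁻¹(−6): −6 lies in [−16, ∞), so solve 9x + 20 = −6: x = (−6 − 20)/9 = −26/9.

-26/9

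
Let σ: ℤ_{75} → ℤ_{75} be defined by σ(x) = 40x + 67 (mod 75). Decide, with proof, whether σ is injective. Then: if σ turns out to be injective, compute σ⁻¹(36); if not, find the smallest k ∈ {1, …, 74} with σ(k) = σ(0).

15

Recall that σ is injective if σ(u) = σ(v) implies u = v.
We have gcd(40, 75) = 5 > 1. Taking u = 0 and v = 15: σ(0) = 67 and σ(15) = 40·15 + 67 = 667 ≡ 67 (mod 75).
So σ(0) = σ(15) while 0 ≠ 15, thus σ is not injective.
Since σ is not injective, we find the least positive k with σ(k) = σ(0): this means 40k ≡ 0 (mod 75), i.e. 75 ∣ 40k. Since gcd(40, 75) = 5, dividing through by 5 this holds exactly when 15 ∣ 8k, and as gcd(8, 15) = 1, exactly when 15 ∣ k.
The smallest positive such k is 15.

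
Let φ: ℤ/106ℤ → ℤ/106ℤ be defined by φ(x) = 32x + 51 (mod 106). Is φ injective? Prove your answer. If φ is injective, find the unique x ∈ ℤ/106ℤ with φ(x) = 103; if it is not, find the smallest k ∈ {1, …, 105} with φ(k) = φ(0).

53

We have gcd(32, 106) = 2 > 1. Taking x_1 = 0 and x_2 = 53: φ(0) = 51 and φ(53) = 32·53 + 51 = 1747 ≡ 51 (mod 106).
So φ(0) = φ(53) while 0 ≠ 53, so φ is not injective.
Since φ is not injective, we find the least positive k with φ(k) = φ(0): this means 32k ≡ 0 (mod 106), i.e. 106 ∣ 32k. Since gcd(32, 106) = 2, dividing through by 2 this holds exactly when 53 ∣ 16k, and as gcd(16, 53) = 1, exactly when 53 ∣ k.
The smallest positive such k is 53.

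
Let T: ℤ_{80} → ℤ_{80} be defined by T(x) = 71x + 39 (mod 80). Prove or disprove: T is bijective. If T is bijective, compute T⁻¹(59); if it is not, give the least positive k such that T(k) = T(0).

Suppose T(x_1) = T(x_2) in ℤ_{80}. Then 71x_1 + 39 ≡ 71x_2 + 39 (mod 80), hence 71(x_1 − x_2) ≡ 0 (mod 80).
Since gcd(71, 80) = 1, 71 is invertible modulo 80, hence x_1 − x_2 ≡ 0 (mod 80), i.e. x_1 = x_2.
We now compute 71⁻¹ mod 80 explicitly. Euclid's algorithm: 80 = 1·71 + 9, 71 = 7·9 + 8, 9 = 1·8 + 1; back-substituting gives 1 = 71·71 − 63·80, so 71⁻¹ ≡ 71 (mod 80).
For any y ∈ ℤ_{80}, x = 71(y − 39) mod 80 satisfies T(x) = 71·71(y − 39) + 39 ≡ y (since 71·71 ≡ 1 mod 80). So every y has a preimage.
Therefore T is bijective.
Since T is bijective, we find T⁻¹(59): we need 71x ≡ 59 − 39 ≡ 20 (mod 80). Using 71⁻¹ = 71: x ≡ 71·20 = 1420 = 17·80 + 60, so x = 60.
Check: T(60) = 71·60 + 39 = 4299 = 53·80 + 59 ≡ 59 (mod 80).

60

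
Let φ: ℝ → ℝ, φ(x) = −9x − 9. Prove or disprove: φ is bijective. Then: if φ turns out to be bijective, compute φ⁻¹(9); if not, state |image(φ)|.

Suppose φ(a) = φ(b). Then −9a − 9 = −9b − 9, so −9a = −9b, therefore a = b.
For any y ∈ ℝ, x = (y + 9)/(−9) satisfies φ(x) = y.
Therefore φ is bijective.
Since φ is bijective, we compute φ⁻¹(9) = (9 + 9)/(−9) = −2.

-2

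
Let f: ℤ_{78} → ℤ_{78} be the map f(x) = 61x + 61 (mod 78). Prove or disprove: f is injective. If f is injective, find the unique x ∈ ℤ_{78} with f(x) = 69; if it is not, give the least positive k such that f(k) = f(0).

Suppose f(s) = f(t) in ℤ_{78}. Then 61s + 61 ≡ 61t + 61 (mod 78), hence 61(s − t) ≡ 0 (mod 78).
Since gcd(61, 78) = 1, 61 is invertible modulo 78, hence s − t ≡ 0 (mod 78), i.e. s = t.
Hence f is injective.
We now compute 61⁻¹ mod 78 explicitly. Euclid's algorithm: 78 = 1·61 + 17, 61 = 3·17 + 10, 17 = 1·10 + 7, 10 = 1·7 + 3, 7 = 2·3 + 1; back-substituting gives 1 = 55·61 − 43·78, so 61⁻¹ ≡ 55 (mod 78).
Since f is injective, we compute f⁻¹(69): solve 61x + 61 ≡ 69 (mod 78), i.e. 61x ≡ 8 (mod 78).
Multiplying by 61⁻¹ = 55 gives x ≡ 55·8 = 440 = 5·78 + 50 ≡ 50 (mod 78).
Check: f(50) = 61·50 + 61 = 3111 = 39·78 + 69 ≡ 69 (mod 78).

50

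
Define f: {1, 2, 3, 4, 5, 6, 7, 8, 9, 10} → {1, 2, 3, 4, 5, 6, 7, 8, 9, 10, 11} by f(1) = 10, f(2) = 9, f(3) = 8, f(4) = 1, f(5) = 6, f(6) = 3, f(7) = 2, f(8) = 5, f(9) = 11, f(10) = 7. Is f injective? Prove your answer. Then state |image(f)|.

10

The values f(1), …, f(10) are 10, 9, 8, 1, 6, 3, 2, 5, 11, 7 — all distinct.
So f(s) = f(t) only when s = t, and f is injective.
The image of f is {1, 2, 3, 5, 6, 7, 8, 9, 10, 11}, which has 10 elements.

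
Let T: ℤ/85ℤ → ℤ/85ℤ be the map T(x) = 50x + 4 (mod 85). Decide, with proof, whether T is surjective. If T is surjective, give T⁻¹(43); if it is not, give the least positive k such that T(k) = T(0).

17

Since gcd(50, 85) = 5, we have 50x ≡ 0 (mod 5) for all x, so T(x) ≡ 4 (mod 5).
But 0 ≢ 4 (mod 5), so 0 ∈ ℤ/85ℤ has no preimage. Therefore T is not surjective.
Since T is not surjective, we find the least positive k with T(k) = T(0): this means 50k ≡ 0 (mod 85), i.e. 85 ∣ 50k. Since gcd(50, 85) = 5, dividing through by 5 this holds exactly when 17 ∣ 10k, and as gcd(10, 17) = 1, exactly when 17 ∣ k.
The smallest positive such k is 17.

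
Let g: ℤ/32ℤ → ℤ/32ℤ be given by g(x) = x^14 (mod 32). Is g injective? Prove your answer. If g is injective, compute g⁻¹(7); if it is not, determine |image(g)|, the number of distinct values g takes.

g(0) = 0^14 = 0.
g(2): Repeated squaring mod 32: 2^1 ≡ 2, 2^2 ≡ 2² = 4, 2^4 ≡ 4² = 16, 2^8 ≡ 16² = 256 ≡ 0. Since 14 = 8 + 4 + 2, 2^14 ≡ 0·16·4: 0·16 = 0, then 0·4 = 0. So 2^14 ≡ 0 (mod 32).
So g(0) = g(2) = 0 while 0 ≠ 2, therefore g is not injective.
Since g is not injective, we determine |image(g)|. Computing x^14 mod 32 for each x (by repeated squaring, reducing mod 32 at every step), the values g(0), g(1), …, g(31) are: 0, 1, 0, 25, 0, 9, 0, 17, 0, 17, 0, 9, 0, 25, 0, 1, 0, 1, 0, 25, 0, 9, 0, 17, 0, 17, 0, 9, 0, 25, 0, 1.
The distinct values are {0, 1, 9, 17, 25}; there are 5 of them.

5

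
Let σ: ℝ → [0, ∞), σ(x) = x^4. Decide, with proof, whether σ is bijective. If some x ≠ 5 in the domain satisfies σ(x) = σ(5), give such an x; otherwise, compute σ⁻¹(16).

σ(5) = 625 = (−5)^4 = σ(−5) (since 4 is even), with 5 ≠ −5. So σ is not injective, hence not bijective.
For the follow-up, such an x exists: taking x = −5 ∈ ℝ gives σ(−5) = 625 = σ(5) with −5 ≠ 5.

-5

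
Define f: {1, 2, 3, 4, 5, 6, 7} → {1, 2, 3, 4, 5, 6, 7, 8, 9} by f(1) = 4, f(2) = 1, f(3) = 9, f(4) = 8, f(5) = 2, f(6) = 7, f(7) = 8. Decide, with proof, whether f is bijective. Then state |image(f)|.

6

f(4) = 8 = f(7) with 4 ≠ 7, so f is not injective, hence not bijective.
The image of f is {1, 2, 4, 7, 8, 9}, which has 6 elements.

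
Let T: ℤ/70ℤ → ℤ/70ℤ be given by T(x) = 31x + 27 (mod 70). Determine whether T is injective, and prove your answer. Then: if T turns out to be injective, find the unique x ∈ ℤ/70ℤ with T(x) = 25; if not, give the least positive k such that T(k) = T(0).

Recall: T is injective when T(a) = T(b) forces a = b.
Suppose T(a) = T(b) in ℤ/70ℤ. Then 31a + 27 ≡ 31b + 27 (mod 70), thus 31(a − b) ≡ 0 (mod 70).
Since gcd(31, 70) = 1, 31 is invertible modulo 70, therefore a − b ≡ 0 (mod 70), i.e. a = b.
Hence T is injective.
We now compute 31⁻¹ mod 70 explicitly. Euclid's algorithm: 70 = 2·31 + 8, 31 = 3·8 + 7, 8 = 1·7 + 1; back-substituting gives 1 = 61·31 − 27·70, so 31⁻¹ ≡ 61 (mod 70).
Since T is injective, we compute T⁻¹(25): solve 31x + 27 ≡ 25 (mod 70), i.e. 31x ≡ 68 (mod 70).
Multiplying by 31⁻¹ = 61 gives x ≡ 61·68 = 4148 = 59·70 + 18 ≡ 18 (mod 70).
Check: T(18) = 31·18 + 27 = 585 = 8·70 + 25 ≡ 25 (mod 70).

18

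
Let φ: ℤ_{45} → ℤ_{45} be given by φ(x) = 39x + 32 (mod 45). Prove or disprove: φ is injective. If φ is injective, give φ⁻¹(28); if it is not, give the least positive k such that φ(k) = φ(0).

We have gcd(39, 45) = 3 > 1. Taking s = 0 and t = 15: φ(0) = 32 and φ(15) = 39·15 + 32 = 617 ≡ 32 (mod 45).
So φ(0) = φ(15) while 0 ≠ 15, thus φ is not injective.
Since φ is not injective, we find the least positive k with φ(k) = φ(0): this means 39k ≡ 0 (mod 45), i.e. 45 ∣ 39k. Since gcd(39, 45) = 3, dividing through by 3 this holds exactly when 15 ∣ 13k, and as gcd(13, 15) = 1, exactly when 15 ∣ k.
The smallest positive such k is 15.

15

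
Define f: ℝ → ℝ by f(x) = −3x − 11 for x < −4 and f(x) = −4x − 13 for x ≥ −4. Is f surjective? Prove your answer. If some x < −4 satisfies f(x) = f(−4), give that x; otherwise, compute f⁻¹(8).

-14/3

Both pieces are strictly decreasing (slopes −3 and −4), so each is injective on its own interval.
The left piece maps (−∞, −4) onto (1, ∞); the right piece maps [−4, ∞) onto (−∞, 3].
The union (1, ∞) ∪ (−∞, 3] covers ℝ, so f is surjective.
For the follow-up: the images overlap, so an x < −4 with f(x) = f(−4) exists. f(−4) = 3; solving −3x − 11 = 3 for x < −4 gives x = (3 + 11)/(−3) = −14/3.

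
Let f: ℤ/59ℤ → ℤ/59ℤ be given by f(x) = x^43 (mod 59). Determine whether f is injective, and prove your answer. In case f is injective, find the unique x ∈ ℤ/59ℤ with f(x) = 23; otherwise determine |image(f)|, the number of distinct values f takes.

30

Since 59 is prime, the nonzero elements of ℤ/59ℤ form a cyclic group of order 58.
As gcd(43, 58) = 1, raising to the 43rd power is a bijection on this group: if s^43 ≡ t^43 then (st^{−1})^43 = 1, and the only element of order dividing gcd(43, 58) = 1 is 1, so s = t.
With f(0) = 0 this makes f injective on all of ℤ/59ℤ, hence bijective (finite equal-size domain and codomain). In particular f is injective.
Since f is injective, we find the preimage of 23. The inverse of x ↦ x^43 on (ℤ/59ℤ)^× is x ↦ x^27, because 43·27 = 1161 = 20·58 + 1 ≡ 1 (mod 58) and x^{58} = 1 for x ≠ 0 (Fermat). So f⁻¹(23) = 23^27 mod 59.
Repeated squaring mod 59: 23^1 ≡ 23, 23^2 ≡ 23² = 529 ≡ 57, 23^4 ≡ 57² = 3249 ≡ 4, 23^8 ≡ 4² = 16, 23^16 ≡ 16² = 256 ≡ 20. Since 27 = 16 + 8 + 2 + 1, 23^27 ≡ 20·16·57·23: 20·16 = 320 ≡ 25, then 25·57 = 1425 ≡ 9, then 9·23 = 207 ≡ 30. So 23^27 ≡ 30 (mod 59).
Hence f⁻¹(23) = 30.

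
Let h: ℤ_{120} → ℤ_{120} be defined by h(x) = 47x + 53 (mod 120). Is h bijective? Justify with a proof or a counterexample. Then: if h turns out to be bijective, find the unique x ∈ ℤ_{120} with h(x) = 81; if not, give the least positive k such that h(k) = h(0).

Recall: h is injective when h(s) = h(t) forces s = t.
Suppose h(s) = h(t) in ℤ_{120}. Then 47s + 53 ≡ 47t + 53 (mod 120), thus 47(s − t) ≡ 0 (mod 120).
Since gcd(47, 120) = 1, 47 is invertible modulo 120, so s − t ≡ 0 (mod 120), i.e. s = t.
We now compute 47⁻¹ mod 120 explicitly. Euclid's algorithm: 120 = 2·47 + 26, 47 = 1·26 + 21, 26 = 1·21 + 5, 21 = 4·5 + 1; back-substituting gives 1 = 23·47 − 9·120, so 47⁻¹ ≡ 23 (mod 120).
Then y ↦ 23(y − 53) is a two-sided inverse to h, so every y ∈ ℤ_{120} has a preimage.
Therefore h is bijective.
Since h is bijective, we find h⁻¹(81): we need 47x ≡ 81 − 53 ≡ 28 (mod 120). Using 47⁻¹ = 23: x ≡ 23·28 = 644 = 5·120 + 44, so x = 44.
Check: h(44) = 47·44 + 53 = 2121 = 17·120 + 81 ≡ 81 (mod 120).

44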